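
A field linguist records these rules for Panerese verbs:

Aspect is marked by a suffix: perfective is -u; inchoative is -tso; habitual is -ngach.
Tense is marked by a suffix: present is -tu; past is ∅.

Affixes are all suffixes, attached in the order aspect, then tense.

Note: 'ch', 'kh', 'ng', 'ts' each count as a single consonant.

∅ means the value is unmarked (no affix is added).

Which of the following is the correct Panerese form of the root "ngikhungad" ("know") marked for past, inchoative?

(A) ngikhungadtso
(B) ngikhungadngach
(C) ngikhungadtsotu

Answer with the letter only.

A

Attach aspect inchoative -tso → ngikhungadtso.
tense = past: zero marking, form stays ngikhungadtso.
So the correct form is ngikhungadtso, option (A).
(B) ngikhungadngach is wrong: it uses habitual instead of inchoative for aspect.
(C) ngikhungadtsotu is wrong: it uses present instead of past for tense.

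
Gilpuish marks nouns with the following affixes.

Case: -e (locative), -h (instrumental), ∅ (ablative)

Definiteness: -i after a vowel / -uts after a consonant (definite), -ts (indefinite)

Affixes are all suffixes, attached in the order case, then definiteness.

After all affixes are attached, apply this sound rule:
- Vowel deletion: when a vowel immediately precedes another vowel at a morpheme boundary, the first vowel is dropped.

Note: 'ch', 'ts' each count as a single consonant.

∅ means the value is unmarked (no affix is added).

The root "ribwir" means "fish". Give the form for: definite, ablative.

ribwiruts

case = ablative: zero marking, form stays ribwir.
Attach definiteness definite -uts (after consonant 'r') → ribwiruts.
Vowel deletion: no change.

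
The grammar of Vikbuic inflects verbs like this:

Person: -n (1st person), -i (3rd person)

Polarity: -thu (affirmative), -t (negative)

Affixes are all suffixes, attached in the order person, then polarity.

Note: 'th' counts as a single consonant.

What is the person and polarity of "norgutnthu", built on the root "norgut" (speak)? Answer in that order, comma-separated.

1st person, affirmative

Segment: norgut-n-thu.
person: -n → 1st person.
polarity: -thu → affirmative.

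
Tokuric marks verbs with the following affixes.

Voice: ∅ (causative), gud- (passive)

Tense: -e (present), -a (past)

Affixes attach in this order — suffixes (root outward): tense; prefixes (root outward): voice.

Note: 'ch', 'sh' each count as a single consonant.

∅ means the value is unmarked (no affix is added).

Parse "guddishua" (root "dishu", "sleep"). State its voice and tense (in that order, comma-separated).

Segment: gud-dishu-a.
voice: gud- → passive.
tense: -a → past.

passive, past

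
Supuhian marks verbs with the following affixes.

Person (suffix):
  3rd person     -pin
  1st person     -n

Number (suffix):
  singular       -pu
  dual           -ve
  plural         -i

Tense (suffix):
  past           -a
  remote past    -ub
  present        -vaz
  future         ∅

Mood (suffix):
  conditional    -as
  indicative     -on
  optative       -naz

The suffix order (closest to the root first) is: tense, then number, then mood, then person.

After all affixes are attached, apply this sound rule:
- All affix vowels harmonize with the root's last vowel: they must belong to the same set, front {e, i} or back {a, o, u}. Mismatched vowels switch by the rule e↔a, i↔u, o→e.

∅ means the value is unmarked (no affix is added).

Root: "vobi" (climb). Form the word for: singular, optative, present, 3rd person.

Attach tense present -vaz → vobivaz.
Attach number singular -pu → vobivazpu.
Attach mood optative -naz → vobivazpunaz.
Attach person 3rd person -pin → vobivazpunazpin.
Apply vowel harmony: vobivazpunazpin → vobivezpinezpin.

vobivezpinezpin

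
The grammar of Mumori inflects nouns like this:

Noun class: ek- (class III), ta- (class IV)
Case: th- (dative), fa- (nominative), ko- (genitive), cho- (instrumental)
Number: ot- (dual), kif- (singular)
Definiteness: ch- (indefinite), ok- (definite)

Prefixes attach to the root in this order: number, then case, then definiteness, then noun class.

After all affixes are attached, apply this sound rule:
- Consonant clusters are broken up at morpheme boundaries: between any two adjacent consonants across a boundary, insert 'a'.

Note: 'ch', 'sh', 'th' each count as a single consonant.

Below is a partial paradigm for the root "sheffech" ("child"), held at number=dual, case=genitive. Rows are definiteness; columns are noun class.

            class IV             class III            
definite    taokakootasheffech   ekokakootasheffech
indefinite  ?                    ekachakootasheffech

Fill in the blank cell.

Attach number dual ot- → otsheffech.
Attach case genitive ko- → kootsheffech.
Attach definiteness indefinite ch- → chkootsheffech.
Attach noun class class IV ta- → tachkootsheffech.
Apply epenthesis: tachkootsheffech → tachakootasheffech.

tachakootasheffech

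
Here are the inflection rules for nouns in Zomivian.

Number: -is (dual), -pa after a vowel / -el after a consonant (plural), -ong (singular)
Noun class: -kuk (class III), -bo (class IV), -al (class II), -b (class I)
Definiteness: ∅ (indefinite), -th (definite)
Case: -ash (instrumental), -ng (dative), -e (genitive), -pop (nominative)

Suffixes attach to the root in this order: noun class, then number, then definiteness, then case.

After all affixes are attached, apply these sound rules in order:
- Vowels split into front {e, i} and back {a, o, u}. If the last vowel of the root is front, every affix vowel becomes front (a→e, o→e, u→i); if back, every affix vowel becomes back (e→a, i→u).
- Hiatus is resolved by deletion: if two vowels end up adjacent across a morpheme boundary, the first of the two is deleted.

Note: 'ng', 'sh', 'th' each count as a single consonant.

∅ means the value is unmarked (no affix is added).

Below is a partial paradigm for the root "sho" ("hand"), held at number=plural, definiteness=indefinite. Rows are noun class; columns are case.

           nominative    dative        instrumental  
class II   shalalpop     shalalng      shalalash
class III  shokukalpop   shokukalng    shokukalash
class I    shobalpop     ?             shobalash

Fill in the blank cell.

Attach noun class class I -b → shob.
Attach number plural -el (after consonant 'b') → shobel.
definiteness = indefinite: zero marking, form stays shobel.
Attach case dative -ng → shobelng.
Apply vowel harmony: shobelng → shobalng.
Vowel deletion: no change.

shobalng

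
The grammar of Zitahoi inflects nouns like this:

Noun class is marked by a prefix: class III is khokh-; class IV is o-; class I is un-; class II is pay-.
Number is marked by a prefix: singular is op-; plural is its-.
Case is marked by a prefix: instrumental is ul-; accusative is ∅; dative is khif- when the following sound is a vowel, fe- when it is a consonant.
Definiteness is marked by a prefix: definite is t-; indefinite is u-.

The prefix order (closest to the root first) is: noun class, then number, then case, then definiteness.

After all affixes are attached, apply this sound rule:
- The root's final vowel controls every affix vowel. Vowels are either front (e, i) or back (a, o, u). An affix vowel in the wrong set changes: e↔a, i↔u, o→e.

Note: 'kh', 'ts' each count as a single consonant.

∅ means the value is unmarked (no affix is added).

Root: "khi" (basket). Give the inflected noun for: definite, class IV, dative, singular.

tkhifepekhi

Attach noun class class IV o- → okhi.
Attach number singular op- → opokhi.
Attach case dative khif- (before vowel 'o') → khifopokhi.
Attach definiteness definite t- → tkhifopokhi.
Apply vowel harmony: tkhifopokhi → tkhifepekhi.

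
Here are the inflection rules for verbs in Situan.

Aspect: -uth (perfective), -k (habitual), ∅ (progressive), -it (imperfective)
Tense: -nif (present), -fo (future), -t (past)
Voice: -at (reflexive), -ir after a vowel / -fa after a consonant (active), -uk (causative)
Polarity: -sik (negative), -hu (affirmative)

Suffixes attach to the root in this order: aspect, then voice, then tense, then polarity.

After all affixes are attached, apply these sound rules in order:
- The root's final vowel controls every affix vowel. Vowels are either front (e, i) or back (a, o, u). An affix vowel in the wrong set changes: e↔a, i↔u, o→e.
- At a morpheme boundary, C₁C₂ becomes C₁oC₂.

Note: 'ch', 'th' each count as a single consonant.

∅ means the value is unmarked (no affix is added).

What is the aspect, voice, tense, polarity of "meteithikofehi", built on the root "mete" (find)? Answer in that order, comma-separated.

perfective, causative, future, affirmative

Segment: mete-uth-uk-fo-hu.
aspect: -uth → perfective.
voice: -uk → causative.
tense: -fo → future.
polarity: -hu → affirmative.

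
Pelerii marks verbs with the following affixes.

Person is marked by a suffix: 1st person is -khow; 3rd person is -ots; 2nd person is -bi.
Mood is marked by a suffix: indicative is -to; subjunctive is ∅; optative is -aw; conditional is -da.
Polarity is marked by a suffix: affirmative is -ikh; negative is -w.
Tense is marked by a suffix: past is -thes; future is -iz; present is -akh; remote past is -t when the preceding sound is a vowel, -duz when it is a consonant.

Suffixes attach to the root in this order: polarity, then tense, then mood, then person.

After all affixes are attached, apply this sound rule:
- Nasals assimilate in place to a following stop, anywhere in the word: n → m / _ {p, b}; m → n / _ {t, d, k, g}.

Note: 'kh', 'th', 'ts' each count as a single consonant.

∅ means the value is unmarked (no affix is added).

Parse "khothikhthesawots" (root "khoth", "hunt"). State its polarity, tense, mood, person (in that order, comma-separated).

Segment: khoth-ikh-thes-aw-ots.
polarity: -ikh → affirmative.
tense: -thes → past.
mood: -aw → optative.
person: -ots → 3rd person.

affirmative, past, optative, 3rd person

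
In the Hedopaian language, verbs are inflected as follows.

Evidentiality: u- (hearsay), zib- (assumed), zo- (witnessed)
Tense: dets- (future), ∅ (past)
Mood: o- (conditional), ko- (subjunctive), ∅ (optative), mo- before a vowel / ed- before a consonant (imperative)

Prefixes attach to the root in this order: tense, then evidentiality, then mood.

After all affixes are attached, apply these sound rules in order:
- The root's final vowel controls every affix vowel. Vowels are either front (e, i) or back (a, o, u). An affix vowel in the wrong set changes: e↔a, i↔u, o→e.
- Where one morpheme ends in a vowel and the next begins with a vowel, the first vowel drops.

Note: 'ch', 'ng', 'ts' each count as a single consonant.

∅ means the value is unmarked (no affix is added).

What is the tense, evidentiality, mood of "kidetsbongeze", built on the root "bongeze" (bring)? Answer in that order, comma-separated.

future, hearsay, subjunctive

Segment: ko-u-dets-bongeze.
tense: dets- → future.
evidentiality: u- → hearsay.
mood: ko- → subjunctive.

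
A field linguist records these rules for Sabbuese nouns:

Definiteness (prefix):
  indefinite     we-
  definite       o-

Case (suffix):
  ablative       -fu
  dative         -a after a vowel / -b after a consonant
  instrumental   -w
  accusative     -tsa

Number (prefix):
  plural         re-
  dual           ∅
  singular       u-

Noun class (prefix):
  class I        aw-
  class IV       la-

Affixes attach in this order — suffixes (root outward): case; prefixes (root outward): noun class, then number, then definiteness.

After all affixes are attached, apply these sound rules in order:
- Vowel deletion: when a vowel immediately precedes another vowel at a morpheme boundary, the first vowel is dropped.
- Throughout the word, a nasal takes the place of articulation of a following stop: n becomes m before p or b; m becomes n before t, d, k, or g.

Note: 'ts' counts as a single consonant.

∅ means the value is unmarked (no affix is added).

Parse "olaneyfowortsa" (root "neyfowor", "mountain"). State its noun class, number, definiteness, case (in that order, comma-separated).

class IV, dual, definite, accusative

Segment: o-la-neyfowor-tsa.
noun class: la- → class IV.
number: ∅ → dual.
definiteness: o- → definite.
case: -tsa → accusative.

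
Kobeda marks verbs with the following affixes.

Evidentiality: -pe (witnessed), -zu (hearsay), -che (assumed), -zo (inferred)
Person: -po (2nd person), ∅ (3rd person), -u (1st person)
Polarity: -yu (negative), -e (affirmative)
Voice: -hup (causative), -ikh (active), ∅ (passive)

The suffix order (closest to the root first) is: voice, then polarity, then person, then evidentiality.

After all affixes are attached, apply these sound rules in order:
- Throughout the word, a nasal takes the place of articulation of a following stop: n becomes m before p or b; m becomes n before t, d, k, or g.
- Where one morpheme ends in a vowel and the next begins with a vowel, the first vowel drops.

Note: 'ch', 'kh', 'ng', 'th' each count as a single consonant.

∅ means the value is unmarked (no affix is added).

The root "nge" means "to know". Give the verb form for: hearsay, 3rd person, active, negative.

Attach voice active -ikh → ngeikh.
Attach polarity negative -yu → ngeikhyu.
person = 3rd person: zero marking, form stays ngeikhyu.
Attach evidentiality hearsay -zu → ngeikhyuzu.
Nasal assimilation: no change.
Apply vowel deletion: ngeikhyuzu → ngikhyuzu.

ngikhyuzu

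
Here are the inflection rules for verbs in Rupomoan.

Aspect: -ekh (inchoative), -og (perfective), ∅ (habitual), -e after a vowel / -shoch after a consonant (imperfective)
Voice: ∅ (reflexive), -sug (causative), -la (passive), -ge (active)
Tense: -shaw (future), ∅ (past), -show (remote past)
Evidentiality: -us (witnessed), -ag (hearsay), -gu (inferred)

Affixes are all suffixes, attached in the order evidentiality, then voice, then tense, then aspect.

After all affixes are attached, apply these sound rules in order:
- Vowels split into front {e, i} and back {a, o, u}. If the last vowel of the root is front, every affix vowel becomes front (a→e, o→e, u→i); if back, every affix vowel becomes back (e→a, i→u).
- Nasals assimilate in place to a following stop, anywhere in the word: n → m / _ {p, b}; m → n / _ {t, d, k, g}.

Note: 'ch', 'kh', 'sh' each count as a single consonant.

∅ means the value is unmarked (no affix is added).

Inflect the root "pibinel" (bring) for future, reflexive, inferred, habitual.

pibinelgishew

Attach evidentiality inferred -gu → pibinelgu.
voice = reflexive: zero marking, form stays pibinelgu.
Attach tense future -shaw → pibinelgushaw.
aspect = habitual: zero marking, form stays pibinelgushaw.
Apply vowel harmony: pibinelgushaw → pibinelgishew.
Nasal assimilation: no change.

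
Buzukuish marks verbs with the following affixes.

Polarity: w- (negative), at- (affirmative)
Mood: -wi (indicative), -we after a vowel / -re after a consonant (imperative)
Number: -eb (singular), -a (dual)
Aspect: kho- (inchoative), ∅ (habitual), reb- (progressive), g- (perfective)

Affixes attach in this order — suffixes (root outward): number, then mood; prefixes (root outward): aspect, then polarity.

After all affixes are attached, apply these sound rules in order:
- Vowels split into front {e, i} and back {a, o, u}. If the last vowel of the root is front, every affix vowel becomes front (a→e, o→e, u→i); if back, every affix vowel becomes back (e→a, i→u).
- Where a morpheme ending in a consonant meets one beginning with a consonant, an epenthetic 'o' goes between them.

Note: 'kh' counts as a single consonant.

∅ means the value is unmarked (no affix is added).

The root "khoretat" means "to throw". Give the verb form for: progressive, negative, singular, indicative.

Attach aspect progressive reb- → rebkhoretat.
Attach number singular -eb → rebkhoretateb.
Attach polarity negative w- → wrebkhoretateb.
Attach mood indicative -wi → wrebkhoretatebwi.
Apply vowel harmony: wrebkhoretatebwi → wrabkhoretatabwu.
Apply epenthesis: wrabkhoretatabwu → worabokhoretatabowu.

worabokhoretatabowu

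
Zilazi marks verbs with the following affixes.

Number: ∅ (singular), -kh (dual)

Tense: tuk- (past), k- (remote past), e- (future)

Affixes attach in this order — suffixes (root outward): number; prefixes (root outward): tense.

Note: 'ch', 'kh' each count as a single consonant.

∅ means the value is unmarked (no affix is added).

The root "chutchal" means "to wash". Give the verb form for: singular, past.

Attach tense past tuk- → tukchutchal.
number = singular: zero marking, form stays tukchutchal.

tukchutchal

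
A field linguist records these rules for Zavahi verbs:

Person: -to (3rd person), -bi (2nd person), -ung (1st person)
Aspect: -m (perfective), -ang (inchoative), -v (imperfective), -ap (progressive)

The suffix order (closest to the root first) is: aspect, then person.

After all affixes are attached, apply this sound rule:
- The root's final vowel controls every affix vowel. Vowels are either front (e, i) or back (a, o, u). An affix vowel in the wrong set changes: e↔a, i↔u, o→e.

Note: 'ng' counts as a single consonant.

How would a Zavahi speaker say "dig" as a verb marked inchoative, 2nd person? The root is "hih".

hihengbi

Attach aspect inchoative -ang → hihang.
Attach person 2nd person -bi → hihangbi.
Apply vowel harmony: hihangbi → hihengbi.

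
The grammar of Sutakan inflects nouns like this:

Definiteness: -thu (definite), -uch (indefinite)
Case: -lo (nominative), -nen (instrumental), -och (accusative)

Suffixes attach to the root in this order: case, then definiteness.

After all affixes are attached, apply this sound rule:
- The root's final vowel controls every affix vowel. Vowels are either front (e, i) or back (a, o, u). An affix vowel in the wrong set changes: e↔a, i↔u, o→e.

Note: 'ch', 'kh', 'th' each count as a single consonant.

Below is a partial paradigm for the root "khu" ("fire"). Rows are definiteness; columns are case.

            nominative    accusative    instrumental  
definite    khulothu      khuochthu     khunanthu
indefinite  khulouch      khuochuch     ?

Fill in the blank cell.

khunanuch

Attach case instrumental -nen → khunen.
Attach definiteness indefinite -uch → khunenuch.
Apply vowel harmony: khunenuch → khunanuch.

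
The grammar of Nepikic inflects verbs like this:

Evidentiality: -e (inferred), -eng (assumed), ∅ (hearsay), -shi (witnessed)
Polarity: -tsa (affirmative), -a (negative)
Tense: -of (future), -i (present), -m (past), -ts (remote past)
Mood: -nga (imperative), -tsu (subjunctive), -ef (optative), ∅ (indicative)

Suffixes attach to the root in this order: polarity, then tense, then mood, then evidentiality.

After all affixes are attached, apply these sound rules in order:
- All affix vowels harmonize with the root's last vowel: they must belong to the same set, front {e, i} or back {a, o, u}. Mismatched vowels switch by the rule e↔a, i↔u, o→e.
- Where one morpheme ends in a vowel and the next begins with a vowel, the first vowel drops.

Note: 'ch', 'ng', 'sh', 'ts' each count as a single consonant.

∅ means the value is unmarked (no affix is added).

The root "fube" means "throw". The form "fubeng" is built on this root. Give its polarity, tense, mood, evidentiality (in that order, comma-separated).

negative, present, indicative, assumed

Segment: fube-a-i-eng.
polarity: -a → negative.
tense: -i → present.
mood: ∅ → indicative.
evidentiality: -eng → assumed.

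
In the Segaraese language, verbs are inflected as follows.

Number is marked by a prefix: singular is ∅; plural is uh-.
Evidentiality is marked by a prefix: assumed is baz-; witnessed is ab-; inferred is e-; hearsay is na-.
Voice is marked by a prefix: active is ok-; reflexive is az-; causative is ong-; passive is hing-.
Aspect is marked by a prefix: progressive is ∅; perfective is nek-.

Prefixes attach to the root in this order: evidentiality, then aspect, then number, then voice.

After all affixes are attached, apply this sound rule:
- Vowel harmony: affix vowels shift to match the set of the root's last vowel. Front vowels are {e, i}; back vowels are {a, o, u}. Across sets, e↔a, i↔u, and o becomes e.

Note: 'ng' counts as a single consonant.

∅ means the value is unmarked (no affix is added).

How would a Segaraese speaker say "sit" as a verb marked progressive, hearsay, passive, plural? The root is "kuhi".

hingihnekuhi

Attach evidentiality hearsay na- → nakuhi.
aspect = progressive: zero marking, form stays nakuhi.
Attach number plural uh- → uhnakuhi.
Attach voice passive hing- → hinguhnakuhi.
Apply vowel harmony: hinguhnakuhi → hingihnekuhi.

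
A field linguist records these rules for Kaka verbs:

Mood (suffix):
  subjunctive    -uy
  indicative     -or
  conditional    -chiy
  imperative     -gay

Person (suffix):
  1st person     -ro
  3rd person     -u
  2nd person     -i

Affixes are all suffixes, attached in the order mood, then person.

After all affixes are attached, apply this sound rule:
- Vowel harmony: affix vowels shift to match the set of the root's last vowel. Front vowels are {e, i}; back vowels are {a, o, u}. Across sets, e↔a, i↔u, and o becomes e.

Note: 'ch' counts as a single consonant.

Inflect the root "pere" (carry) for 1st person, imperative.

peregeyre

Attach mood imperative -gay → peregay.
Attach person 1st person -ro → peregayro.
Apply vowel harmony: peregayro → peregeyre.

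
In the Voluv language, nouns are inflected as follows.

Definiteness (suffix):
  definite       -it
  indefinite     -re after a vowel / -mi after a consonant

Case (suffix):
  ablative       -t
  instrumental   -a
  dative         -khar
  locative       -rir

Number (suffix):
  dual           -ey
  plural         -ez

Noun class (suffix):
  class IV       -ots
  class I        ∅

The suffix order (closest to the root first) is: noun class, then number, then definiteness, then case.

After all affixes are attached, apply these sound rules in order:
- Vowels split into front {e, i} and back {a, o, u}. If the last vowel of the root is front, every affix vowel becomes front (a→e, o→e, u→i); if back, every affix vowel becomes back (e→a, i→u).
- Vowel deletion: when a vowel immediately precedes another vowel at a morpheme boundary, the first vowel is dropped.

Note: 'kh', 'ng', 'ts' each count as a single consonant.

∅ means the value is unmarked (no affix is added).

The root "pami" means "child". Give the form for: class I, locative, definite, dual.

noun class = class I: zero marking, form stays pami.
Attach number dual -ey → pamiey.
Attach definiteness definite -it → pamieyit.
Attach case locative -rir → pamieyitrir.
Vowel harmony: no change.
Apply vowel deletion: pamieyitrir → pameyitrir.

pameyitrir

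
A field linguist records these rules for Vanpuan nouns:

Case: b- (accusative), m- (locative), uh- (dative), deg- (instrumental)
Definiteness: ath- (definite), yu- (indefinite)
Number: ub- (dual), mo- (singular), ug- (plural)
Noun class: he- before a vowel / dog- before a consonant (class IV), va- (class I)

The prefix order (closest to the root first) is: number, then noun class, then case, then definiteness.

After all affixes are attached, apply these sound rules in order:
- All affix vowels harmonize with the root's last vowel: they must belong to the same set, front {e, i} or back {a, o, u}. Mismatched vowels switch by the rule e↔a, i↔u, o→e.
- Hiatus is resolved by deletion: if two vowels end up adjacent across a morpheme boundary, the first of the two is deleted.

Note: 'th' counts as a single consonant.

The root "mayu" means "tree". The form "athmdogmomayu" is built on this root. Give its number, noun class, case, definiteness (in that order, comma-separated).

Segment: ath-m-dog-mo-mayu.
number: mo- → singular.
noun class: he/dog- → class IV.
case: m- → locative.
definiteness: ath- → definite.

singular, class IV, locative, definite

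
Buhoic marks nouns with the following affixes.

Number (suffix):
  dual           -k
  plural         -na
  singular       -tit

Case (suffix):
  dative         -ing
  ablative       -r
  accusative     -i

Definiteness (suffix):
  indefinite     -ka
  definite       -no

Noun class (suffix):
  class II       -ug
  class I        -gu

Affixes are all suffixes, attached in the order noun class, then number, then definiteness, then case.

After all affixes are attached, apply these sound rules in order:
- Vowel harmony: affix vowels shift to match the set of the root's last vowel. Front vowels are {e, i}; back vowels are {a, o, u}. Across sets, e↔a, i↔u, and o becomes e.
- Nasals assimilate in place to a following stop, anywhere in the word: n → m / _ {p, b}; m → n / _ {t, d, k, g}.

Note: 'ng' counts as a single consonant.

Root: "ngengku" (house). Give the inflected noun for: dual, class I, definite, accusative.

Attach noun class class I -gu → ngengkugu.
Attach number dual -k → ngengkuguk.
Attach definiteness definite -no → ngengkugukno.
Attach case accusative -i → ngengkuguknoi.
Apply vowel harmony: ngengkuguknoi → ngengkuguknou.
Nasal assimilation: no change.

ngengkuguknou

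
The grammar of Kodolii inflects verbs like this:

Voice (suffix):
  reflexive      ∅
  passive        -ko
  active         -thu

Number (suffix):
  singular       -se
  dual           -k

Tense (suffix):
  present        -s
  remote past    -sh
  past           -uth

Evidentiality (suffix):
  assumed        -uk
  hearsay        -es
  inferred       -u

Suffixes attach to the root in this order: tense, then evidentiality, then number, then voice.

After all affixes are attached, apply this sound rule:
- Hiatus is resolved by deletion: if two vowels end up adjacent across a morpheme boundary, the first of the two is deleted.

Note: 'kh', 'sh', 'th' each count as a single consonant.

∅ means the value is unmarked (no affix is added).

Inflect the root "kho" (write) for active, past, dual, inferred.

Attach tense past -uth → khouth.
Attach evidentiality inferred -u → khouthu.
Attach number dual -k → khouthuk.
Attach voice active -thu → khouthukthu.
Apply vowel deletion: khouthukthu → khuthukthu.

khuthukthu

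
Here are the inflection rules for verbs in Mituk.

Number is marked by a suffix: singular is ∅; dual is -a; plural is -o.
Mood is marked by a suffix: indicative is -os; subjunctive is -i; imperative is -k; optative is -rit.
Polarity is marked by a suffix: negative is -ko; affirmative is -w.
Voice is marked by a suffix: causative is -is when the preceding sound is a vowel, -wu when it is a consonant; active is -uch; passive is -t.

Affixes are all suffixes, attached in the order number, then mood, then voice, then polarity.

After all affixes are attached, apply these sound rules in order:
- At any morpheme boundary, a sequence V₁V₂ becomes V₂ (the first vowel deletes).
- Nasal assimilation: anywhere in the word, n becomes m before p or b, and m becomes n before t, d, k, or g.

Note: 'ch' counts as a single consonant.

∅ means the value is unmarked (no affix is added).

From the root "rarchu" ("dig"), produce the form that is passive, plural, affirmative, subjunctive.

rarchitw

Attach number plural -o → rarchuo.
Attach mood subjunctive -i → rarchuoi.
Attach voice passive -t → rarchuoit.
Attach polarity affirmative -w → rarchuoitw.
Apply vowel deletion: rarchuoitw → rarchitw.
Nasal assimilation: no change.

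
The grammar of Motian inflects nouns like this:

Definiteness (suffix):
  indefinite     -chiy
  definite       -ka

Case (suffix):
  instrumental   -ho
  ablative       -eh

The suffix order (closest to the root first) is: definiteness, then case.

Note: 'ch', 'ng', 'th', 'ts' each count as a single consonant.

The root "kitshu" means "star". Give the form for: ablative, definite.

Attach definiteness definite -ka → kitshuka.
Attach case ablative -eh → kitshukaeh.

kitshukaeh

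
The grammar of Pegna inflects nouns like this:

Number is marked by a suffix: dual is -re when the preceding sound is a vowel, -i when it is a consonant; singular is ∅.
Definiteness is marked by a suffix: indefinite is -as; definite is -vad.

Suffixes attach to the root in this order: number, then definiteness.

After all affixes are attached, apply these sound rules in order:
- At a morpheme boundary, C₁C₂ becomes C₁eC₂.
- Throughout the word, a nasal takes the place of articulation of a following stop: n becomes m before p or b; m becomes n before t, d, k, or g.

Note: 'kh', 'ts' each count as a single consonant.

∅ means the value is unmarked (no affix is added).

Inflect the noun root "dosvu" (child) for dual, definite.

dosvurevad

Attach number dual -re (after vowel 'u') → dosvure.
Attach definiteness definite -vad → dosvurevad.
Epenthesis: no change.
Nasal assimilation: no change.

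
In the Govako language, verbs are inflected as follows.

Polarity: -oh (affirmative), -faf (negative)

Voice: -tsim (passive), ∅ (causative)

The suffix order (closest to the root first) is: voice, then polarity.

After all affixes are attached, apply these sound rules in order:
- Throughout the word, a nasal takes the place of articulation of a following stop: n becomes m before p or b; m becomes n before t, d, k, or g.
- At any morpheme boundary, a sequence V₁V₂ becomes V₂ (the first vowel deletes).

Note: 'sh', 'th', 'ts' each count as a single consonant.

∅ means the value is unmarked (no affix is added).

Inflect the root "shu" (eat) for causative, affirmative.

voice = causative: zero marking, form stays shu.
Attach polarity affirmative -oh → shuoh.
Nasal assimilation: no change.
Apply vowel deletion: shuoh → shoh.

shoh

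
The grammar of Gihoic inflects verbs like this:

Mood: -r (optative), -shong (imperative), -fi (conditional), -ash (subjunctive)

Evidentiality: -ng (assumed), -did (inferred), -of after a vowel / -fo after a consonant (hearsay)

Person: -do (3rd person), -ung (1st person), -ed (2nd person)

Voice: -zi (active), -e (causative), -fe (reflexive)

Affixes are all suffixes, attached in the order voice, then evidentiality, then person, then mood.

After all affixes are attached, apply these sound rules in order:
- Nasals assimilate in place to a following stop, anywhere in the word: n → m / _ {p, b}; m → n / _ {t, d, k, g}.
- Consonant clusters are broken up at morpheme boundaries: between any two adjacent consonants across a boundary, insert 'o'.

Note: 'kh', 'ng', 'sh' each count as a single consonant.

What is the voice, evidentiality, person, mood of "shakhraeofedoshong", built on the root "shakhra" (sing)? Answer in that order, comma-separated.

Segment: shakhra-e-of-ed-shong.
voice: -e → causative.
evidentiality: -of/fo → hearsay.
person: -ed → 2nd person.
mood: -shong → imperative.

causative, hearsay, 2nd person, imperative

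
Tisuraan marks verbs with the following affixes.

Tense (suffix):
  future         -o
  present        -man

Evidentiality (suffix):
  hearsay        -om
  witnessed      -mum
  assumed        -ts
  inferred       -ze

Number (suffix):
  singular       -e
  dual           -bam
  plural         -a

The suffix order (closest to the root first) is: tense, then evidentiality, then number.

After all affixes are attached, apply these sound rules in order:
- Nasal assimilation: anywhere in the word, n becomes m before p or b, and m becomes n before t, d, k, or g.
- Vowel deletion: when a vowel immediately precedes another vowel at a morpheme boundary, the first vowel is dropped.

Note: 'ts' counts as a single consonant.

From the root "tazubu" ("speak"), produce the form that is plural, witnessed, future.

tazubomuma

Attach tense future -o → tazubuo.
Attach evidentiality witnessed -mum → tazubuomum.
Attach number plural -a → tazubuomuma.
Nasal assimilation: no change.
Apply vowel deletion: tazubuomuma → tazubomuma.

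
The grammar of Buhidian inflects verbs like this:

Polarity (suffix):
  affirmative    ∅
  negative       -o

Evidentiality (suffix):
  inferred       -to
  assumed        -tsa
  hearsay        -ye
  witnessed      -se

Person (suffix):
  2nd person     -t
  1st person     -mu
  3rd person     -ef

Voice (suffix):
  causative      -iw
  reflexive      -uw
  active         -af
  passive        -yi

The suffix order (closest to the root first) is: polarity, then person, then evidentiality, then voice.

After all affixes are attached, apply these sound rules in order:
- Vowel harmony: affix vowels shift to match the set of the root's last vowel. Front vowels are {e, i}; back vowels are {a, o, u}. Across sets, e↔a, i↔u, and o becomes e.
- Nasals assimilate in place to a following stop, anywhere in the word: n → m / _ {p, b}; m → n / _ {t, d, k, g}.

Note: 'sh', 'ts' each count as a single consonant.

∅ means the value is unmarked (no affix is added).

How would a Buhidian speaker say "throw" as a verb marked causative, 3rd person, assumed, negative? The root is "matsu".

matsuoaftsauw

Attach polarity negative -o → matsuo.
Attach person 3rd person -ef → matsuoef.
Attach evidentiality assumed -tsa → matsuoeftsa.
Attach voice causative -iw → matsuoeftsaiw.
Apply vowel harmony: matsuoeftsaiw → matsuoaftsauw.
Nasal assimilation: no change.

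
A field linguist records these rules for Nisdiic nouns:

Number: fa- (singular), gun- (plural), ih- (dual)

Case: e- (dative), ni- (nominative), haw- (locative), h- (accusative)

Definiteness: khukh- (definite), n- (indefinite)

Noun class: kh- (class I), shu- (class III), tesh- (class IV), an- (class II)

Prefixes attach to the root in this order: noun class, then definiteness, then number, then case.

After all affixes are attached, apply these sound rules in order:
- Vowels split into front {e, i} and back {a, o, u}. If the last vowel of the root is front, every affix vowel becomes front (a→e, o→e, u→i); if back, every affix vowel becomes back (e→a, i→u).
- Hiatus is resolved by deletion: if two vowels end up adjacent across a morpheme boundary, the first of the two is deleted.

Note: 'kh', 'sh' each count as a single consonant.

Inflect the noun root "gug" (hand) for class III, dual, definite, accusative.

Attach noun class class III shu- → shugug.
Attach definiteness definite khukh- → khukhshugug.
Attach number dual ih- → ihkhukhshugug.
Attach case accusative h- → hihkhukhshugug.
Apply vowel harmony: hihkhukhshugug → huhkhukhshugug.
Vowel deletion: no change.

huhkhukhshugug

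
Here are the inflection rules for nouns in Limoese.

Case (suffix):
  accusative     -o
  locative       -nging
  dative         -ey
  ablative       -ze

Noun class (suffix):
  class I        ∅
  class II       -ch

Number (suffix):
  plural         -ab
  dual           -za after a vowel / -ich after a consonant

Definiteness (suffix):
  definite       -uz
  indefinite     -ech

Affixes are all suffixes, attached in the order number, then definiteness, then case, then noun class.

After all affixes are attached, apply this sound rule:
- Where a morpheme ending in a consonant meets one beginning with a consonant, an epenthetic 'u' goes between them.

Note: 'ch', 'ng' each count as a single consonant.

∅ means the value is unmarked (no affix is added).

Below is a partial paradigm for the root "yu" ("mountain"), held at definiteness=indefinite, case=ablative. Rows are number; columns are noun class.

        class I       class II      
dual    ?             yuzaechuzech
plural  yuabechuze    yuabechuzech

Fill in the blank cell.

Attach number dual -za (after vowel 'u') → yuza.
Attach definiteness indefinite -ech → yuzaech.
Attach case ablative -ze → yuzaechze.
noun class = class I: zero marking, form stays yuzaechze.
Apply epenthesis: yuzaechze → yuzaechuze.

yuzaechuze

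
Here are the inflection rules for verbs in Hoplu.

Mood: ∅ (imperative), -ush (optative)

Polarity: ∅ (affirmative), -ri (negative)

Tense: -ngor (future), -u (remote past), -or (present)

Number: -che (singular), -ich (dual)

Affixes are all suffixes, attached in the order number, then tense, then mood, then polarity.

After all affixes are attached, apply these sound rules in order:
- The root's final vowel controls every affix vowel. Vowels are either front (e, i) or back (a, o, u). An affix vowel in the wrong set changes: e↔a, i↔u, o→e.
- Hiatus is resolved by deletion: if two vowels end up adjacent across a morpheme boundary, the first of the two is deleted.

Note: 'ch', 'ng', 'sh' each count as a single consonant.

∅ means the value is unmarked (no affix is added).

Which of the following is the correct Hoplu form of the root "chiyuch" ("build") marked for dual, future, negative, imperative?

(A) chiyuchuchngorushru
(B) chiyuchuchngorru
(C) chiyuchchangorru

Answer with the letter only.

Attach number dual -ich → chiyuchich.
Attach tense future -ngor → chiyuchichngor.
mood = imperative: zero marking, form stays chiyuchichngor.
Attach polarity negative -ri → chiyuchichngorri.
Apply vowel harmony: chiyuchichngorri → chiyuchuchngorru.
Vowel deletion: no change.
So the correct form is chiyuchuchngorru, option (B).
(C) chiyuchchangorru is wrong: it uses singular instead of dual for number.
(A) chiyuchuchngorushru is wrong: it uses optative instead of imperative for mood.

B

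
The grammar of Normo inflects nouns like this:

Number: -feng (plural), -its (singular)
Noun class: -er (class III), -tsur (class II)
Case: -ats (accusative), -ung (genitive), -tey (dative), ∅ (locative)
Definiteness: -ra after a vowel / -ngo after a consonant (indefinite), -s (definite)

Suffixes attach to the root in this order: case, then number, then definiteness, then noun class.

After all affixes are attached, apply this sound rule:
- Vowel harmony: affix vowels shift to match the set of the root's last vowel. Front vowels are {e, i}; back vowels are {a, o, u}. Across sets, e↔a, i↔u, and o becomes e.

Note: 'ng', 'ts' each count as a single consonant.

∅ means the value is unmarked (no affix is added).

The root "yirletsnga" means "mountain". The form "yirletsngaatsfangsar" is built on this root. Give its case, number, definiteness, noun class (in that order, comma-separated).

Segment: yirletsnga-ats-feng-s-er.
case: -ats → accusative.
number: -feng → plural.
definiteness: -s → definite.
noun class: -er → class III.

accusative, plural, definite, class III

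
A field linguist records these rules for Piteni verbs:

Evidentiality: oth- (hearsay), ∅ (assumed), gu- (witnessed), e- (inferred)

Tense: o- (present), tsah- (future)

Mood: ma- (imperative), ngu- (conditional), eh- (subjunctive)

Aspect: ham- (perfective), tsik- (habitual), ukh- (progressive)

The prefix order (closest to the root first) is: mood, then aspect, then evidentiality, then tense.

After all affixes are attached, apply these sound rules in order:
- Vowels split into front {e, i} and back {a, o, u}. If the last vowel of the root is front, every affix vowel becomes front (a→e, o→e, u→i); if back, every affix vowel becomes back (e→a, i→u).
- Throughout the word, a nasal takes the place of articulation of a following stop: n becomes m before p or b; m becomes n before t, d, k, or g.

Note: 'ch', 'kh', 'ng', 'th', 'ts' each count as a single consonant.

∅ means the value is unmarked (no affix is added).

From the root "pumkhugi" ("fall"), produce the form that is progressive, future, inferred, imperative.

tseheikhmepumkhugi

Attach mood imperative ma- → mapumkhugi.
Attach aspect progressive ukh- → ukhmapumkhugi.
Attach evidentiality inferred e- → eukhmapumkhugi.
Attach tense future tsah- → tsaheukhmapumkhugi.
Apply vowel harmony: tsaheukhmapumkhugi → tseheikhmepumkhugi.
Nasal assimilation: no change.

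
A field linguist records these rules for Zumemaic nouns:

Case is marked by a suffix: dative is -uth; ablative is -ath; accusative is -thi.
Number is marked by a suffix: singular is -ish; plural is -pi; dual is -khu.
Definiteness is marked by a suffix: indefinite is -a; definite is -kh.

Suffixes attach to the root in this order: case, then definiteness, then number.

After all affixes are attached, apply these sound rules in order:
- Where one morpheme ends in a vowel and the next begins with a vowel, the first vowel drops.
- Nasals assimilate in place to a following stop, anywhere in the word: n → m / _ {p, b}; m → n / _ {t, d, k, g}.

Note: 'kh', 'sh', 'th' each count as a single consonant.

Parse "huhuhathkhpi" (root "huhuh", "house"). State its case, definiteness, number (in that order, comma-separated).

Segment: huhuh-ath-kh-pi.
case: -ath → ablative.
definiteness: -kh → definite.
number: -pi → plural.

ablative, definite, plural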